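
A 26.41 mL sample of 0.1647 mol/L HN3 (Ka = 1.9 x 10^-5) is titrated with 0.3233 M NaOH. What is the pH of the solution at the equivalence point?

n(HN3) = 0.1647 x 0.02641 = 0.004350 mol; V(NaOH) at equivalence = 0.004350/0.3233 = 0.01345 L.
At equivalence all the acid is converted to N3-; total volume = 0.02641 + 0.01345 = 0.03986 L, so [N3-] = 0.004350/0.03986 = 0.1091 M.
Kb = Kw/Ka = 1.0e-14 / 1.9 x 10^-5 = 5.26e-10.
[OH^-] = sqrt(Kb x [N3-]) = sqrt(5.26e-10 x 0.1091) = 7.58e-6 M.
pOH = 5.12, so pH = 14.00 - 5.12 = 8.88.

8.88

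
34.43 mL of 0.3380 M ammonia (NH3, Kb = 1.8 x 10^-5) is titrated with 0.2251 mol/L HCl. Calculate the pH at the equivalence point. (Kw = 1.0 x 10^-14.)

5.06

n(NH3) = 0.3380 x 0.03443 = 0.01164 mol; V(HCl) at equivalence = 0.01164/0.2251 = 0.05170 L.
At equivalence the base is fully converted to NH4+; total volume = 0.08613 L, so [NH4+] = 0.01164/0.08613 = 0.1351 M.
Ka(NH4+) = Kw/Kb = 1.0e-14 / 1.8 x 10^-5 = 5.56e-10.
[H^+] = sqrt(Ka x [NH4+]) = sqrt(5.56e-10 x 0.1351) = 8.66e-6 M.
pH = -log(8.66e-6) = 5.06.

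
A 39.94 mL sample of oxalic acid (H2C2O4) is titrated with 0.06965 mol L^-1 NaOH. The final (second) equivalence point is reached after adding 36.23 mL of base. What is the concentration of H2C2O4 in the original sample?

n(NaOH) = 0.06965 x 0.03623 = 0.002523 mol.
At the final (second) equivalence point, 2 mol OH^- react per mol H2C2O4, so n(H2C2O4) = 0.002523 / 2 = 0.001262 mol.
[H2C2O4] = 0.001262 / 0.03994 L = 0.0316 M.

0.0316 M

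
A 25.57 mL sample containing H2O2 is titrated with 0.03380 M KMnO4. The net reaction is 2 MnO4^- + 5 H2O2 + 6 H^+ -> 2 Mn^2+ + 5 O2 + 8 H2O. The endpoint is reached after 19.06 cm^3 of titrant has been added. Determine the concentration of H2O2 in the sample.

0.0630 M

n(KMnO4) = 0.03380 x 0.01906 = 0.0006442 mol.
From the balanced equation, 2 mol KMnO4 reacts with 5 mol H2O2, so n(H2O2) = 0.0006442 x 5/2 = 0.001611 mol.
[H2O2] = 0.001611 / 0.02557 L = 0.0630 M.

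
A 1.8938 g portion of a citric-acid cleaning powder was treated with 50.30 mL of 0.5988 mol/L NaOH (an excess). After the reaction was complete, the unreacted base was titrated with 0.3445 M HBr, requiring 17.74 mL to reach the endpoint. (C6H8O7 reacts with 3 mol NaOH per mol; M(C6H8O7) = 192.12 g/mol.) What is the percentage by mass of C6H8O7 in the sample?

81.2%

Total n(NaOH) added = 0.5988 x 0.05030 = 0.03012 mol.
n(HBr) used = 0.3445 x 0.01774 = 0.006111 mol, which equals the excess n(NaOH).
So n(NaOH) consumed by the sample = 0.03012 - 0.006111 = 0.02401 mol.
n(C6H8O7) = 0.02401 / 3 = 0.008003 mol.
mass C6H8O7 = 0.008003 x 192.12 = 1.537 g, so %C6H8O7 = 1.537/1.8938 x 100 = 81.2%.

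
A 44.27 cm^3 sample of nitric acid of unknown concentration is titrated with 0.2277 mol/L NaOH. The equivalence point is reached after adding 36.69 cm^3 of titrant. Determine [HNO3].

0.189 M

n(NaOH) delivered = 0.2277 x 0.03669 = 0.008354 mol.
For a 1:1 reaction, n(HNO3) = 0.008354 mol.
[HNO3] = 0.008354 mol / 0.04427 L = 0.189 M.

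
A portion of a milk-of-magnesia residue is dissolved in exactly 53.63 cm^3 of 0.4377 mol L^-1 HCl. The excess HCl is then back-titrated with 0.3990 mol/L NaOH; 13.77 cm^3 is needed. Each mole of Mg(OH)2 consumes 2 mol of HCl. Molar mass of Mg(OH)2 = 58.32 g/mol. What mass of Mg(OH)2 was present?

0.524 g

Total n(HCl) added = 0.4377 x 0.05363 = 0.02347 mol.
n(NaOH) used = 0.3990 x 0.01377 = 0.005494 mol, which equals the excess n(HCl).
So n(HCl) consumed by the sample = 0.02347 - 0.005494 = 0.01798 mol.
n(Mg(OH)2) = 0.01798 / 2 = 0.008990 mol.
mass = 0.008990 mol x 58.32 g/mol = 0.524 g.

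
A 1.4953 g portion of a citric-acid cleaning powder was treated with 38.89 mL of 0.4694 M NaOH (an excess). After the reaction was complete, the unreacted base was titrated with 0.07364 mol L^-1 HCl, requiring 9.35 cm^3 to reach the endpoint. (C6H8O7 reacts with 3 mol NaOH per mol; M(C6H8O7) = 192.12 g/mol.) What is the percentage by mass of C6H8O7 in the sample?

75.2%

Total n(NaOH) added = 0.4694 x 0.03889 = 0.01825 mol.
n(HCl) used = 0.07364 x 0.009350 = 0.0006885 mol, which equals the excess n(NaOH).
So n(NaOH) consumed by the sample = 0.01825 - 0.0006885 = 0.01757 mol.
n(C6H8O7) = 0.01757 / 3 = 0.005855 mol.
mass C6H8O7 = 0.005855 x 192.12 = 1.125 g, so %C6H8O7 = 1.125/1.4953 x 100 = 75.2%.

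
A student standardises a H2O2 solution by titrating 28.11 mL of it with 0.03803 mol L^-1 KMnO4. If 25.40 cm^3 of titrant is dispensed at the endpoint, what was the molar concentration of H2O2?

n(KMnO4) = 0.03803 x 0.02540 = 0.0009660 mol.
From the balanced equation, 2 mol KMnO4 reacts with 5 mol H2O2, so n(H2O2) = 0.0009660 x 5/2 = 0.002415 mol.
[H2O2] = 0.002415 / 0.02811 L = 0.0859 M.

0.0859 M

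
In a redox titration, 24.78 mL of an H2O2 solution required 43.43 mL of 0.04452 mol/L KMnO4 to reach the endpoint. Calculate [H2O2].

n(KMnO4) = 0.04452 x 0.04343 = 0.001934 mol.
From the balanced equation, 2 mol KMnO4 reacts with 5 mol H2O2, so n(H2O2) = 0.001934 x 5/2 = 0.004834 mol.
[H2O2] = 0.004834 / 0.02478 L = 0.195 M.

0.195 M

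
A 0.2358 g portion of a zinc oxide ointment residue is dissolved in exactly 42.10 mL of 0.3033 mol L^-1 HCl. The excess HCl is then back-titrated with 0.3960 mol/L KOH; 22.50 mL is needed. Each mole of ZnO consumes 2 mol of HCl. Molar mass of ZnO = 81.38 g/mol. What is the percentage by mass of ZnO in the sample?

Total n(HCl) added = 0.3033 x 0.04210 = 0.01277 mol.
n(KOH) used = 0.3960 x 0.02250 = 0.008910 mol, which equals the excess n(HCl).
So n(HCl) consumed by the sample = 0.01277 - 0.008910 = 0.003859 mol.
n(ZnO) = 0.003859 / 2 = 0.001929 mol.
mass ZnO = 0.001929 x 81.38 = 0.1570 g, so %ZnO = 0.1570/0.2358 x 100 = 66.6%.

66.6%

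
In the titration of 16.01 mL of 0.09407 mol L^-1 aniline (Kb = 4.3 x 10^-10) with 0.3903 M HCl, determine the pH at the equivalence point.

n(C6H5NH2) = 0.09407 x 0.01601 = 0.001506 mol; V(HCl) at equivalence = 0.001506/0.3903 = 0.003859 L.
At equivalence the base is fully converted to C6H5NH3+; total volume = 0.01987 L, so [C6H5NH3+] = 0.001506/0.01987 = 0.07580 M.
Ka(C6H5NH3+) = Kw/Kb = 1.0e-14 / 4.3 x 10^-10 = 2.33e-5.
[H^+] = sqrt(Ka x [C6H5NH3+]) = sqrt(2.33e-5 x 0.07580) = 0.00133 M.
pH = -log(0.00133) = 2.88.

2.88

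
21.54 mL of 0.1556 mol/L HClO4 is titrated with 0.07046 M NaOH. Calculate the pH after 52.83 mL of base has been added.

11.70

n(acid) = 0.1556 x 0.02154 = 0.003352 mol; n(NaOH) added = 0.07046 x 0.05283 = 0.003722 mol.
Base is in excess by 0.003722 - 0.003352 = 0.0003708 mol in a total volume of 0.07437 L.
[OH^-] = 0.0003708/0.07437 = 0.004986 M, so pOH = 2.30 and pH = 14.00 - 2.30 = 11.70.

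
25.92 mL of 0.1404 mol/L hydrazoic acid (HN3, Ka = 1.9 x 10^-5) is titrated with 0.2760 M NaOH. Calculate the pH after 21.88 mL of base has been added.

12.70

n(acid) = 0.1404 x 0.02592 = 0.003639 mol; n(NaOH) added = 0.2760 x 0.02188 = 0.006039 mol.
Base is in excess by 0.006039 - 0.003639 = 0.002400 mol in a total volume of 0.04780 L.
[OH^-] = 0.002400/0.04780 = 0.05020 M, so pOH = 1.30 and pH = 14.00 - 1.30 = 12.70.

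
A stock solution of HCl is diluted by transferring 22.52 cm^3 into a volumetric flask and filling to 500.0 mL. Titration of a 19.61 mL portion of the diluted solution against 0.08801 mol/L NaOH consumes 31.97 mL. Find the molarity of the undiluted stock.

3.19 M

n(NaOH) = 0.08801 x 0.03197 = 0.002814 mol.
n(HCl) in the aliquot = 0.002814 mol.
[diluted HCl] = 0.002814 / 0.01961 = 0.1435 M.
Dilution factor = 500.0/22.52 = 22.20, so [stock] = 0.1435 x 22.20 = 3.19 M.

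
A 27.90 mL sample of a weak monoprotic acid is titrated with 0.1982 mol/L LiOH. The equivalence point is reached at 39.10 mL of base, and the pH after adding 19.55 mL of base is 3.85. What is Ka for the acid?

19.55 mL is half of the equivalence volume, so this is the half-equivalence point where [HA] = [A^-].
At half-equivalence pH = pKa, so pKa = 3.85.
Ka = 10^(-3.85) = 1.4 x 10^-4.

1.4 x 10^-4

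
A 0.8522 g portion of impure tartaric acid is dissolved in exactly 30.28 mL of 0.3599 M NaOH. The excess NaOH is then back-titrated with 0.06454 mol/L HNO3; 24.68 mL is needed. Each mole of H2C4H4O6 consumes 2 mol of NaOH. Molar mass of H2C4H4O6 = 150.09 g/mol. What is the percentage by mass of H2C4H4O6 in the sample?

Total n(NaOH) added = 0.3599 x 0.03028 = 0.01090 mol.
n(HNO3) used = 0.06454 x 0.02468 = 0.001593 mol, which equals the excess n(NaOH).
So n(NaOH) consumed by the sample = 0.01090 - 0.001593 = 0.009305 mol.
n(H2C4H4O6) = 0.009305 / 2 = 0.004652 mol.
mass H2C4H4O6 = 0.004652 x 150.09 = 0.6983 g, so %H2C4H4O6 = 0.6983/0.8522 x 100 = 81.9%.

81.9%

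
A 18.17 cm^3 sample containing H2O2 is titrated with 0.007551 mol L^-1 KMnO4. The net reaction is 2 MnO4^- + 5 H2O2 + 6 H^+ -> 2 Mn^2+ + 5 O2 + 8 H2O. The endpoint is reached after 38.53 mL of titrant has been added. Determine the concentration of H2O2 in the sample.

0.0400 M

n(KMnO4) = 0.007551 x 0.03853 = 0.0002909 mol.
From the balanced equation, 2 mol KMnO4 reacts with 5 mol H2O2, so n(H2O2) = 0.0002909 x 5/2 = 0.0007274 mol.
[H2O2] = 0.0007274 / 0.01817 L = 0.0400 M.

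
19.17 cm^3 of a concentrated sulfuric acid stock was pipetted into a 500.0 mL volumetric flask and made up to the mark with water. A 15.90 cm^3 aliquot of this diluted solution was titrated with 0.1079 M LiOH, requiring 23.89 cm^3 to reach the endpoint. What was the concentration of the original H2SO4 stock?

2.11 M

n(LiOH) = 0.1079 x 0.02389 = 0.002578 mol.
n(H2SO4) in the aliquot = 0.002578 x 1/2 = 0.001289 mol.
[diluted H2SO4] = 0.001289 / 0.01590 = 0.08106 M.
Dilution factor = 500.0/19.17 = 26.08, so [stock] = 0.08106 x 26.08 = 2.11 M.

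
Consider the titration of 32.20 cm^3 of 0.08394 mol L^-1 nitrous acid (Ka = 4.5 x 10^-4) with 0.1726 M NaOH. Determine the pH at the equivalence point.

8.05

n(HNO2) = 0.08394 x 0.03220 = 0.002703 mol; V(NaOH) at equivalence = 0.002703/0.1726 = 0.01566 L.
At equivalence all the acid is converted to NO2-; total volume = 0.03220 + 0.01566 = 0.04786 L, so [NO2-] = 0.002703/0.04786 = 0.05647 M.
Kb = Kw/Ka = 1.0e-14 / 4.5 x 10^-4 = 2.22e-11.
[OH^-] = sqrt(Kb x [NO2-]) = sqrt(2.22e-11 x 0.05647) = 1.12e-6 M.
pOH = 5.95, so pH = 14.00 - 5.95 = 8.05.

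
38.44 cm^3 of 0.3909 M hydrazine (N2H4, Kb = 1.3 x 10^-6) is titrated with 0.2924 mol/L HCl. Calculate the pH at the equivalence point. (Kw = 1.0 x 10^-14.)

4.45

n(N2H4) = 0.3909 x 0.03844 = 0.01503 mol; V(HCl) at equivalence = 0.01503/0.2924 = 0.05139 L.
At equivalence the base is fully converted to N2H5+; total volume = 0.08983 L, so [N2H5+] = 0.01503/0.08983 = 0.1673 M.
Ka(N2H5+) = Kw/Kb = 1.0e-14 / 1.3 x 10^-6 = 7.69e-9.
[H^+] = sqrt(Ka x [N2H5+]) = sqrt(7.69e-9 x 0.1673) = 3.59e-5 M.
pH = -log(3.59e-5) = 4.45.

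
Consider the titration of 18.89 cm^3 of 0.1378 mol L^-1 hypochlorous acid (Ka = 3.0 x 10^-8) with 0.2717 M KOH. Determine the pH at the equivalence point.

10.24

n(HClO) = 0.1378 x 0.01889 = 0.002603 mol; V(KOH) at equivalence = 0.002603/0.2717 = 0.009581 L.
At equivalence all the acid is converted to ClO-; total volume = 0.01889 + 0.009581 = 0.02847 L, so [ClO-] = 0.002603/0.02847 = 0.09143 M.
Kb = Kw/Ka = 1.0e-14 / 3.0 x 10^-8 = 3.33e-7.
[OH^-] = sqrt(Kb x [ClO-]) = sqrt(3.33e-7 x 0.09143) = 0.000175 M.
pOH = 3.76, so pH = 14.00 - 3.76 = 10.24.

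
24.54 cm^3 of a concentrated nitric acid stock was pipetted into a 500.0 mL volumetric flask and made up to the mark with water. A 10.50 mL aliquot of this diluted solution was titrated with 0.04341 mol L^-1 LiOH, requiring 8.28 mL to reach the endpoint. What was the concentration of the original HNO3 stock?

n(LiOH) = 0.04341 x 0.008280 = 0.0003594 mol.
n(HNO3) in the aliquot = 0.0003594 mol.
[diluted HNO3] = 0.0003594 / 0.01050 = 0.03423 M.
Dilution factor = 500.0/24.54 = 20.37, so [stock] = 0.03423 x 20.37 = 0.697 M.

0.697 M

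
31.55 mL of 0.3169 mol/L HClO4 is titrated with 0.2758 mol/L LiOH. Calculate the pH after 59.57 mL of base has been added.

12.85

n(acid) = 0.3169 x 0.03155 = 0.009998 mol; n(LiOH) added = 0.2758 x 0.05957 = 0.01643 mol.
Base is in excess by 0.01643 - 0.009998 = 0.006431 mol in a total volume of 0.09112 L.
[OH^-] = 0.006431/0.09112 = 0.07058 M, so pOH = 1.15 and pH = 14.00 - 1.15 = 12.85.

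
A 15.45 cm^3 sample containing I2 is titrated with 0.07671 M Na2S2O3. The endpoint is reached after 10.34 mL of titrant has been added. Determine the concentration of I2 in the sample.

0.0257 M

n(Na2S2O3) = 0.07671 x 0.01034 = 0.0007932 mol.
From the balanced equation, 2 mol Na2S2O3 reacts with 1 mol I2, so n(I2) = 0.0007932 x 1/2 = 0.0003966 mol.
[I2] = 0.0003966 / 0.01545 L = 0.0257 M.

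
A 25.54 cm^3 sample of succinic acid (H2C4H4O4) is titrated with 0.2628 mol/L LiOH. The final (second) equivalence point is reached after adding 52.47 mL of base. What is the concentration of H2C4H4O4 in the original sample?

0.270 M

n(LiOH) = 0.2628 x 0.05247 = 0.01379 mol.
At the final (second) equivalence point, 2 mol OH^- react per mol H2C4H4O4, so n(H2C4H4O4) = 0.01379 / 2 = 0.006895 mol.
[H2C4H4O4] = 0.006895 / 0.02554 L = 0.270 M.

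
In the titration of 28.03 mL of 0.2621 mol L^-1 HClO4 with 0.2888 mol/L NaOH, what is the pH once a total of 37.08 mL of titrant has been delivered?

12.71

n(acid) = 0.2621 x 0.02803 = 0.007347 mol; n(NaOH) added = 0.2888 x 0.03708 = 0.01071 mol.
Base is in excess by 0.01071 - 0.007347 = 0.003362 mol in a total volume of 0.06511 L.
[OH^-] = 0.003362/0.06511 = 0.05164 M, so pOH = 1.29 and pH = 14.00 - 1.29 = 12.71.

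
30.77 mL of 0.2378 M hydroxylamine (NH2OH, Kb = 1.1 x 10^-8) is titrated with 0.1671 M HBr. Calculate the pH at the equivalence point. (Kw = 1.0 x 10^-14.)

n(NH2OH) = 0.2378 x 0.03077 = 0.007317 mol; V(HBr) at equivalence = 0.007317/0.1671 = 0.04379 L.
At equivalence the base is fully converted to NH3OH+; total volume = 0.07456 L, so [NH3OH+] = 0.007317/0.07456 = 0.09814 M.
Ka(NH3OH+) = Kw/Kb = 1.0e-14 / 1.1 x 10^-8 = 9.09e-7.
[H^+] = sqrt(Ka x [NH3OH+]) = sqrt(9.09e-7 x 0.09814) = 0.000299 M.
pH = -log(0.000299) = 3.52.

3.52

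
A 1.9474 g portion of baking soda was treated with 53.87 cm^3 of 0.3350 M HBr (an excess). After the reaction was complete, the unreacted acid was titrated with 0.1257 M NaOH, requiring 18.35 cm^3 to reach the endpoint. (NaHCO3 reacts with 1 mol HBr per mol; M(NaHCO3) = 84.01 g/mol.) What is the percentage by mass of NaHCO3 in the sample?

67.9%

Total n(HBr) added = 0.3350 x 0.05387 = 0.01805 mol.
n(NaOH) used = 0.1257 x 0.01835 = 0.002307 mol, which equals the excess n(HBr).
So n(HBr) consumed by the sample = 0.01805 - 0.002307 = 0.01574 mol.
n(NaHCO3) = 0.01574 / 1 = 0.01574 mol.
mass NaHCO3 = 0.01574 x 84.01 = 1.322 g, so %NaHCO3 = 1.322/1.9474 x 100 = 67.9%.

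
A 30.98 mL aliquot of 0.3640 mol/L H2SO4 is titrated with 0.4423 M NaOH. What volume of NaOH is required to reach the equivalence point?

51.0 mL

n(H2SO4) = 0.3640 mol/L x 0.03098 L = 0.01128 mol.
The neutralisation is 1 H2SO4 : 2 NaOH, so n(NaOH) = 0.01128 x 2/1 = 0.02255 mol.
V(NaOH) = 0.02255 / 0.4423 = 0.05099 L = 51.0 mL.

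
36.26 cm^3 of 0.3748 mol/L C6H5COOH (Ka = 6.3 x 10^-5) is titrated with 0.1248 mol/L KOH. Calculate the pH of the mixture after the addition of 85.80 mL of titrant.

Initial n(C6H5COOH) = 0.3748 x 0.03626 = 0.01359 mol.
n(KOH) added = 0.1248 x 0.08580 = 0.01071 mol, converting that many moles of C6H5COOH to C6H5COO-.
Remaining n(C6H5COOH) = 0.002882 mol; n(C6H5COO-) = 0.01071 mol.
By Henderson-Hasselbalch, pH = pKa + log([A^-]/[HA]) = 4.20 + log(0.01071/0.002882) = 4.20 + (+0.57) = 4.77.

4.77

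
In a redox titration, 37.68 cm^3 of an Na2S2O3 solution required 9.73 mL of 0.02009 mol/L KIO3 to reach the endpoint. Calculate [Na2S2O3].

0.0311 M

n(KIO3) = 0.02009 x 0.009730 = 0.0001955 mol.
From the balanced equation, 1 mol KIO3 reacts with 6 mol Na2S2O3, so n(Na2S2O3) = 0.0001955 x 6/1 = 0.001173 mol.
[Na2S2O3] = 0.001173 / 0.03768 L = 0.0311 M.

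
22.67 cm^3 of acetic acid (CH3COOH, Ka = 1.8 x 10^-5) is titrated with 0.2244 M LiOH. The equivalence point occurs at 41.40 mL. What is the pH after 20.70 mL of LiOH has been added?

4.74

20.70 mL is exactly half the equivalence volume (41.40/2), i.e. the half-equivalence point.
There, n(HA) = n(A^-), so pH = pKa = -log(1.8 x 10^-5) = 4.74.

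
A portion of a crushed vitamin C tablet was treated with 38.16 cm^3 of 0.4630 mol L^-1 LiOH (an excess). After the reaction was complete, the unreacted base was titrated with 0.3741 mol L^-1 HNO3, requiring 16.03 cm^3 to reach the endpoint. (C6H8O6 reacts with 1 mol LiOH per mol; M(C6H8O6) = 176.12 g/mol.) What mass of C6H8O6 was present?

2.06 g

Total n(LiOH) added = 0.4630 x 0.03816 = 0.01767 mol.
n(HNO3) used = 0.3741 x 0.01603 = 0.005997 mol, which equals the excess n(LiOH).
So n(LiOH) consumed by the sample = 0.01767 - 0.005997 = 0.01167 mol.
n(C6H8O6) = 0.01167 / 1 = 0.01167 mol.
mass = 0.01167 mol x 176.12 g/mol = 2.06 g.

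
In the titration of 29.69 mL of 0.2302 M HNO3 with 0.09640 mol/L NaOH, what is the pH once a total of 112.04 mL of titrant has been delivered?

n(acid) = 0.2302 x 0.02969 = 0.006835 mol; n(NaOH) added = 0.09640 x 0.1120 = 0.01080 mol.
Base is in excess by 0.01080 - 0.006835 = 0.003966 mol in a total volume of 0.1417 L.
[OH^-] = 0.003966/0.1417 = 0.02798 M, so pOH = 1.55 and pH = 14.00 - 1.55 = 12.45.

12.45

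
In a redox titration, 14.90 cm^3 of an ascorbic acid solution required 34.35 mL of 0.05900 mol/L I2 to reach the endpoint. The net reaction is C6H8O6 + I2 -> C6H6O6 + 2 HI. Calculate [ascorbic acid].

0.136 M

n(I2) = 0.05900 x 0.03435 = 0.002027 mol.
From the balanced equation, 1 mol I2 reacts with 1 mol ascorbic acid, so n(ascorbic acid) = 0.002027 x 1/1 = 0.002027 mol.
[ascorbic acid] = 0.002027 / 0.01490 L = 0.136 M.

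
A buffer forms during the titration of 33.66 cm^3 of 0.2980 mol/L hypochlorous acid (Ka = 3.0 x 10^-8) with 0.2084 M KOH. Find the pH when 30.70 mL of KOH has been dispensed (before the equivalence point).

Initial n(HClO) = 0.2980 x 0.03366 = 0.01003 mol.
n(KOH) added = 0.2084 x 0.03070 = 0.006398 mol, converting that many moles of HClO to ClO-.
Remaining n(HClO) = 0.003633 mol; n(ClO-) = 0.006398 mol.
By Henderson-Hasselbalch, pH = pKa + log([A^-]/[HA]) = 7.52 + log(0.006398/0.003633) = 7.52 + (+0.25) = 7.77.

7.77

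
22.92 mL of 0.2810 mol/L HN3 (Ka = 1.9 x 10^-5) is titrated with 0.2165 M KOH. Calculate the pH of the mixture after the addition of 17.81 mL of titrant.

4.89

Initial n(HN3) = 0.2810 x 0.02292 = 0.006441 mol.
n(KOH) added = 0.2165 x 0.01781 = 0.003856 mol, converting that many moles of HN3 to N3-.
Remaining n(HN3) = 0.002585 mol; n(N3-) = 0.003856 mol.
By Henderson-Hasselbalch, pH = pKa + log([A^-]/[HA]) = 4.72 + log(0.003856/0.002585) = 4.72 + (+0.17) = 4.89.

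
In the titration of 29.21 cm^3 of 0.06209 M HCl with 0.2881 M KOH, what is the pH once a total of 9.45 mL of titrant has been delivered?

12.37

n(acid) = 0.06209 x 0.02921 = 0.001814 mol; n(KOH) added = 0.2881 x 0.009450 = 0.002723 mol.
Base is in excess by 0.002723 - 0.001814 = 0.0009089 mol in a total volume of 0.03866 L.
[OH^-] = 0.0009089/0.03866 = 0.02351 M, so pOH = 1.63 and pH = 14.00 - 1.63 = 12.37.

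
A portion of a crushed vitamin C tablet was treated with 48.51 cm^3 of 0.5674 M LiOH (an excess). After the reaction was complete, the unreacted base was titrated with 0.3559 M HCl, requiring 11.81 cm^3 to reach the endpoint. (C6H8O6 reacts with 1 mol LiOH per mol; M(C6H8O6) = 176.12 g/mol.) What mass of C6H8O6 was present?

Total n(LiOH) added = 0.5674 x 0.04851 = 0.02752 mol.
n(HCl) used = 0.3559 x 0.01181 = 0.004203 mol, which equals the excess n(LiOH).
So n(LiOH) consumed by the sample = 0.02752 - 0.004203 = 0.02332 mol.
n(C6H8O6) = 0.02332 / 1 = 0.02332 mol.
mass = 0.02332 mol x 176.12 g/mol = 4.11 g.

4.11 g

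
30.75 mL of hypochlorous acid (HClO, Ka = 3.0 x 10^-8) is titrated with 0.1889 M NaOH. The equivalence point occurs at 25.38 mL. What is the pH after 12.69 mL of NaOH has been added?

12.69 mL is exactly half the equivalence volume (25.38/2), i.e. the half-equivalence point.
There, n(HA) = n(A^-), so pH = pKa = -log(3.0 x 10^-8) = 7.52.

7.52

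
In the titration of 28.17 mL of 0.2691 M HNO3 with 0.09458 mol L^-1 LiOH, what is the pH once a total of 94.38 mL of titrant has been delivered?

12.04

n(acid) = 0.2691 x 0.02817 = 0.007581 mol; n(LiOH) added = 0.09458 x 0.09438 = 0.008926 mol.
Base is in excess by 0.008926 - 0.007581 = 0.001346 mol in a total volume of 0.1225 L.
[OH^-] = 0.001346/0.1225 = 0.01098 M, so pOH = 1.96 and pH = 14.00 - 1.96 = 12.04.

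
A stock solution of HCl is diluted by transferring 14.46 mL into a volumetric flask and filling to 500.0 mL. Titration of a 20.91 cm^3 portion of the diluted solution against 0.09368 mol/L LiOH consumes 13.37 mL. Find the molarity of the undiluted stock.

n(LiOH) = 0.09368 x 0.01337 = 0.001253 mol.
n(HCl) in the aliquot = 0.001253 mol.
[diluted HCl] = 0.001253 / 0.02091 = 0.05990 M.
Dilution factor = 500.0/14.46 = 34.58, so [stock] = 0.05990 x 34.58 = 2.07 M.

2.07 M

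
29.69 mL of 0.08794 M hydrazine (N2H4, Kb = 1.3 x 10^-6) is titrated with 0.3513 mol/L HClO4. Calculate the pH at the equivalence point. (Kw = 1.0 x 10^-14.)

4.63

n(N2H4) = 0.08794 x 0.02969 = 0.002611 mol; V(HClO4) at equivalence = 0.002611/0.3513 = 0.007432 L.
At equivalence the base is fully converted to N2H5+; total volume = 0.03712 L, so [N2H5+] = 0.002611/0.03712 = 0.07033 M.
Ka(N2H5+) = Kw/Kb = 1.0e-14 / 1.3 x 10^-6 = 7.69e-9.
[H^+] = sqrt(Ka x [N2H5+]) = sqrt(7.69e-9 x 0.07033) = 2.33e-5 M.
pH = -log(2.33e-5) = 4.63.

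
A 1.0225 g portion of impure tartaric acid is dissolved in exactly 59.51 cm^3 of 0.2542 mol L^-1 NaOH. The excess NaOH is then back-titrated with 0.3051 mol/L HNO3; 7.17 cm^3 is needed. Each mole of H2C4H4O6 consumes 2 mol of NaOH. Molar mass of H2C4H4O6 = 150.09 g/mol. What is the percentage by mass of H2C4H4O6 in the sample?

95.0%

Total n(NaOH) added = 0.2542 x 0.05951 = 0.01513 mol.
n(HNO3) used = 0.3051 x 0.007170 = 0.002188 mol, which equals the excess n(NaOH).
So n(NaOH) consumed by the sample = 0.01513 - 0.002188 = 0.01294 mol.
n(H2C4H4O6) = 0.01294 / 2 = 0.006470 mol.
mass H2C4H4O6 = 0.006470 x 150.09 = 0.9711 g, so %H2C4H4O6 = 0.9711/1.0225 x 100 = 95.0%.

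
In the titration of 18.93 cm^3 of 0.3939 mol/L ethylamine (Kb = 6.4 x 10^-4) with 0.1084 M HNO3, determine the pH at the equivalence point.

5.94

n(C2H5NH2) = 0.3939 x 0.01893 = 0.007457 mol; V(HNO3) at equivalence = 0.007457/0.1084 = 0.06879 L.
At equivalence the base is fully converted to C2H5NH3+; total volume = 0.08772 L, so [C2H5NH3+] = 0.007457/0.08772 = 0.08501 M.
Ka(C2H5NH3+) = Kw/Kb = 1.0e-14 / 6.4 x 10^-4 = 1.56e-11.
[H^+] = sqrt(Ka x [C2H5NH3+]) = sqrt(1.56e-11 x 0.08501) = 1.15e-6 M.
pH = -log(1.15e-6) = 5.94.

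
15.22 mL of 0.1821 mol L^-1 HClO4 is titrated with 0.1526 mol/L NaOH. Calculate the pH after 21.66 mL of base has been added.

n(acid) = 0.1821 x 0.01522 = 0.002772 mol; n(NaOH) added = 0.1526 x 0.02166 = 0.003305 mol.
Base is in excess by 0.003305 - 0.002772 = 0.0005338 mol in a total volume of 0.03688 L.
[OH^-] = 0.0005338/0.03688 = 0.01447 M, so pOH = 1.84 and pH = 14.00 - 1.84 = 12.16.

12.16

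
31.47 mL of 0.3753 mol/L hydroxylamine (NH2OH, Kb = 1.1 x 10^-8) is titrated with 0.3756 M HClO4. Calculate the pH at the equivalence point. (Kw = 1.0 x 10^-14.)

n(NH2OH) = 0.3753 x 0.03147 = 0.01181 mol; V(HClO4) at equivalence = 0.01181/0.3756 = 0.03144 L.
At equivalence the base is fully converted to NH3OH+; total volume = 0.06291 L, so [NH3OH+] = 0.01181/0.06291 = 0.1877 M.
Ka(NH3OH+) = Kw/Kb = 1.0e-14 / 1.1 x 10^-8 = 9.09e-7.
[H^+] = sqrt(Ka x [NH3OH+]) = sqrt(9.09e-7 x 0.1877) = 0.000413 M.
pH = -log(0.000413) = 3.38.

3.38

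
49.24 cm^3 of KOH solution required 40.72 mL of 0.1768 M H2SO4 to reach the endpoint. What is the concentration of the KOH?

n(H2SO4) delivered = 0.1768 x 0.04072 = 0.007199 mol.
The reaction is 2 KOH + 1 H2SO4, so n(KOH) = 0.007199 x 2/1 = 0.01440 mol.
[KOH] = 0.01440 mol / 0.04924 L = 0.292 M.

0.292 M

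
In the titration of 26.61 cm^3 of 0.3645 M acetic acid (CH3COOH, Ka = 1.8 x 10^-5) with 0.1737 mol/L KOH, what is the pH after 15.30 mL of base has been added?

4.32

Initial n(CH3COOH) = 0.3645 x 0.02661 = 0.009699 mol.
n(KOH) added = 0.1737 x 0.01530 = 0.002658 mol, converting that many moles of CH3COOH to CH3COO-.
Remaining n(CH3COOH) = 0.007042 mol; n(CH3COO-) = 0.002658 mol.
By Henderson-Hasselbalch, pH = pKa + log([A^-]/[HA]) = 4.74 + log(0.002658/0.007042) = 4.74 + (-0.42) = 4.32.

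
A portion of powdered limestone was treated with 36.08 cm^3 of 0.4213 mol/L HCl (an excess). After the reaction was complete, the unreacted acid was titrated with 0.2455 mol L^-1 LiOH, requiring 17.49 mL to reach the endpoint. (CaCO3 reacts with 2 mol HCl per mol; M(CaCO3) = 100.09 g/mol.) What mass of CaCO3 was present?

0.546 g

Total n(HCl) added = 0.4213 x 0.03608 = 0.01520 mol.
n(LiOH) used = 0.2455 x 0.01749 = 0.004294 mol, which equals the excess n(HCl).
So n(HCl) consumed by the sample = 0.01520 - 0.004294 = 0.01091 mol.
n(CaCO3) = 0.01091 / 2 = 0.005453 mol.
mass = 0.005453 mol x 100.09 g/mol = 0.546 g.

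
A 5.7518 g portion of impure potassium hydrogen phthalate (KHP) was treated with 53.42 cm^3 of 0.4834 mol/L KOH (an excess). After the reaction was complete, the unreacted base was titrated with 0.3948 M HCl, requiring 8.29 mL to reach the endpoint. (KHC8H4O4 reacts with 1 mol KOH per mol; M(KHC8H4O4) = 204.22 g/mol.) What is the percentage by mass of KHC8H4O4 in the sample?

Total n(KOH) added = 0.4834 x 0.05342 = 0.02582 mol.
n(HCl) used = 0.3948 x 0.008290 = 0.003273 mol, which equals the excess n(KOH).
So n(KOH) consumed by the sample = 0.02582 - 0.003273 = 0.02255 mol.
n(KHC8H4O4) = 0.02255 / 1 = 0.02255 mol.
mass KHC8H4O4 = 0.02255 x 204.22 = 4.605 g, so %KHC8H4O4 = 4.605/5.7518 x 100 = 80.1%.

80.1%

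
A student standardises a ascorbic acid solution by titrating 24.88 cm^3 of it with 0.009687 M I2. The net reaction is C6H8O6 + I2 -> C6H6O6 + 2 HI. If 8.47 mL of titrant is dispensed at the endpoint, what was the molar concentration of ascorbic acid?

n(I2) = 0.009687 x 0.008470 = 8.205e-5 mol.
From the balanced equation, 1 mol I2 reacts with 1 mol ascorbic acid, so n(ascorbic acid) = 8.205e-5 x 1/1 = 8.205e-5 mol.
[ascorbic acid] = 8.205e-5 / 0.02488 L = 0.00330 M.

0.00330 M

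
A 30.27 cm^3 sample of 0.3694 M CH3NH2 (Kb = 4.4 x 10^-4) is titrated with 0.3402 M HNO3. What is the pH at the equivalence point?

5.70

n(CH3NH2) = 0.3694 x 0.03027 = 0.01118 mol; V(HNO3) at equivalence = 0.01118/0.3402 = 0.03287 L.
At equivalence the base is fully converted to CH3NH3+; total volume = 0.06314 L, so [CH3NH3+] = 0.01118/0.06314 = 0.1771 M.
Ka(CH3NH3+) = Kw/Kb = 1.0e-14 / 4.4 x 10^-4 = 2.27e-11.
[H^+] = sqrt(Ka x [CH3NH3+]) = sqrt(2.27e-11 x 0.1771) = 2.01e-6 M.
pH = -log(2.01e-6) = 5.70.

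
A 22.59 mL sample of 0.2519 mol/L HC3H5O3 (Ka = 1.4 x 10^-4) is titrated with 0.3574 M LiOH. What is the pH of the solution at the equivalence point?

n(HC3H5O3) = 0.2519 x 0.02259 = 0.005690 mol; V(LiOH) at equivalence = 0.005690/0.3574 = 0.01592 L.
At equivalence all the acid is converted to C3H5O3-; total volume = 0.02259 + 0.01592 = 0.03851 L, so [C3H5O3-] = 0.005690/0.03851 = 0.1478 M.
Kb = Kw/Ka = 1.0e-14 / 1.4 x 10^-4 = 7.14e-11.
[OH^-] = sqrt(Kb x [C3H5O3-]) = sqrt(7.14e-11 x 0.1478) = 3.25e-6 M.
pOH = 5.49, so pH = 14.00 - 5.49 = 8.51.

8.51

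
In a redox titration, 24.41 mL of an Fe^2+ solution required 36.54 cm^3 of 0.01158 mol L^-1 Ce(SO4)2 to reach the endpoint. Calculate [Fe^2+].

n(Ce(SO4)2) = 0.01158 x 0.03654 = 0.0004231 mol.
From the balanced equation, 1 mol Ce(SO4)2 reacts with 1 mol Fe^2+, so n(Fe^2+) = 0.0004231 x 1/1 = 0.0004231 mol.
[Fe^2+] = 0.0004231 / 0.02441 L = 0.0173 M.

0.0173 M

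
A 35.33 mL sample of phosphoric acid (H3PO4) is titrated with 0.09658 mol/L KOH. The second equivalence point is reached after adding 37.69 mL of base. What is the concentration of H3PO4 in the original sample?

n(KOH) = 0.09658 x 0.03769 = 0.003640 mol.
At the second equivalence point, 2 mol OH^- react per mol H3PO4, so n(H3PO4) = 0.003640 / 2 = 0.001820 mol.
[H3PO4] = 0.001820 / 0.03533 L = 0.0515 M.

0.0515 M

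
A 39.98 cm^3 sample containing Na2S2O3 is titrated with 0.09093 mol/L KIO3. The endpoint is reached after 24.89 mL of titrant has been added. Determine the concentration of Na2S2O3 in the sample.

n(KIO3) = 0.09093 x 0.02489 = 0.002263 mol.
From the balanced equation, 1 mol KIO3 reacts with 6 mol Na2S2O3, so n(Na2S2O3) = 0.002263 x 6/1 = 0.01358 mol.
[Na2S2O3] = 0.01358 / 0.03998 L = 0.340 M.

0.340 M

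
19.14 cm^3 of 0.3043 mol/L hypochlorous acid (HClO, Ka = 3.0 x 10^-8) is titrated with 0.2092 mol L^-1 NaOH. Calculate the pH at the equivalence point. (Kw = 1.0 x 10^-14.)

n(HClO) = 0.3043 x 0.01914 = 0.005824 mol; V(NaOH) at equivalence = 0.005824/0.2092 = 0.02784 L.
At equivalence all the acid is converted to ClO-; total volume = 0.01914 + 0.02784 = 0.04698 L, so [ClO-] = 0.005824/0.04698 = 0.1240 M.
Kb = Kw/Ka = 1.0e-14 / 3.0 x 10^-8 = 3.33e-7.
[OH^-] = sqrt(Kb x [ClO-]) = sqrt(3.33e-7 x 0.1240) = 0.000203 M.
pOH = 3.69, so pH = 14.00 - 3.69 = 10.31.

10.31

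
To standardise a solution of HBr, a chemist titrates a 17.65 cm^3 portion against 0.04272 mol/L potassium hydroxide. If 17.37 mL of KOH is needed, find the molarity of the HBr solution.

n(KOH) delivered = 0.04272 x 0.01737 = 0.0007420 mol.
For a 1:1 reaction, n(HBr) = 0.0007420 mol.
[HBr] = 0.0007420 mol / 0.01765 L = 0.0420 M.

0.0420 M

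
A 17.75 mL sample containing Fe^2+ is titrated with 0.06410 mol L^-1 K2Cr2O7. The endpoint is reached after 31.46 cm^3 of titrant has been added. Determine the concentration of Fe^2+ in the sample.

0.682 M

n(K2Cr2O7) = 0.06410 x 0.03146 = 0.002017 mol.
From the balanced equation, 1 mol K2Cr2O7 reacts with 6 mol Fe^2+, so n(Fe^2+) = 0.002017 x 6/1 = 0.01210 mol.
[Fe^2+] = 0.01210 / 0.01775 L = 0.682 M.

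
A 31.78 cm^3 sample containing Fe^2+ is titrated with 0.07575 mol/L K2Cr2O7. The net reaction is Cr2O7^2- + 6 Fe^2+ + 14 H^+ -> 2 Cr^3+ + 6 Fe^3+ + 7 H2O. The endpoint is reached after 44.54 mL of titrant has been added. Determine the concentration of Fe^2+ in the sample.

0.637 M

n(K2Cr2O7) = 0.07575 x 0.04454 = 0.003374 mol.
From the balanced equation, 1 mol K2Cr2O7 reacts with 6 mol Fe^2+, so n(Fe^2+) = 0.003374 x 6/1 = 0.02024 mol.
[Fe^2+] = 0.02024 / 0.03178 L = 0.637 M.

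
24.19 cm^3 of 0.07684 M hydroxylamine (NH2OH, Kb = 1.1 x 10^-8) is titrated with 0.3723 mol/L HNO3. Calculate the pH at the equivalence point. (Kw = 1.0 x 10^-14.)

n(NH2OH) = 0.07684 x 0.02419 = 0.001859 mol; V(HNO3) at equivalence = 0.001859/0.3723 = 0.004993 L.
At equivalence the base is fully converted to NH3OH+; total volume = 0.02918 L, so [NH3OH+] = 0.001859/0.02918 = 0.06369 M.
Ka(NH3OH+) = Kw/Kb = 1.0e-14 / 1.1 x 10^-8 = 9.09e-7.
[H^+] = sqrt(Ka x [NH3OH+]) = sqrt(9.09e-7 x 0.06369) = 0.000241 M.
pH = -log(0.000241) = 3.62.

3.62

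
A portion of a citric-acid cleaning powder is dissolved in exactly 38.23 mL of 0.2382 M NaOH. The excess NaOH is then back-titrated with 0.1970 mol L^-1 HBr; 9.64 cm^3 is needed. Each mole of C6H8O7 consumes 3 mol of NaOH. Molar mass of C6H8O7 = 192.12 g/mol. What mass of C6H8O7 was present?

0.462 g

Total n(NaOH) added = 0.2382 x 0.03823 = 0.009106 mol.
n(HBr) used = 0.1970 x 0.009640 = 0.001899 mol, which equals the excess n(NaOH).
So n(NaOH) consumed by the sample = 0.009106 - 0.001899 = 0.007207 mol.
n(C6H8O7) = 0.007207 / 3 = 0.002402 mol.
mass = 0.002402 mol x 192.12 g/mol = 0.462 g.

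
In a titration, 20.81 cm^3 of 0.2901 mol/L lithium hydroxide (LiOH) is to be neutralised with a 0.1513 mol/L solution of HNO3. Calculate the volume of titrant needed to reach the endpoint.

39.9 mL

n(LiOH) = 0.2901 mol/L x 0.02081 L = 0.006037 mol.
At equivalence n(HNO3) = n(LiOH) = 0.006037 mol.
V(HNO3) = 0.006037 / 0.1513 = 0.03990 L = 39.9 mL.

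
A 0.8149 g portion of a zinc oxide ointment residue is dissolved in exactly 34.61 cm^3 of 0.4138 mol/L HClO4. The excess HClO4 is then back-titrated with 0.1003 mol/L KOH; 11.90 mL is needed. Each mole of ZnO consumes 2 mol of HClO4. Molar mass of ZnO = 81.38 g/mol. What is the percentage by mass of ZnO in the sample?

65.6%

Total n(HClO4) added = 0.4138 x 0.03461 = 0.01432 mol.
n(KOH) used = 0.1003 x 0.01190 = 0.001194 mol, which equals the excess n(HClO4).
So n(HClO4) consumed by the sample = 0.01432 - 0.001194 = 0.01313 mol.
n(ZnO) = 0.01313 / 2 = 0.006564 mol.
mass ZnO = 0.006564 x 81.38 = 0.5342 g, so %ZnO = 0.5342/0.8149 x 100 = 65.6%.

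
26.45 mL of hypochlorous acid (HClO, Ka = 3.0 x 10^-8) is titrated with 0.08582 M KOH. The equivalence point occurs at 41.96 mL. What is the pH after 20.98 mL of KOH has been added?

7.52

20.98 mL is exactly half the equivalence volume (41.96/2), i.e. the half-equivalence point.
There, n(HA) = n(A^-), so pH = pKa = -log(3.0 x 10^-8) = 7.52.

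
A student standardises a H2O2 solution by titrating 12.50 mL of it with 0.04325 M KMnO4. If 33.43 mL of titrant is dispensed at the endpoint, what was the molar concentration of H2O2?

0.289 M

n(KMnO4) = 0.04325 x 0.03343 = 0.001446 mol.
From the balanced equation, 2 mol KMnO4 reacts with 5 mol H2O2, so n(H2O2) = 0.001446 x 5/2 = 0.003615 mol.
[H2O2] = 0.003615 / 0.01250 L = 0.289 M.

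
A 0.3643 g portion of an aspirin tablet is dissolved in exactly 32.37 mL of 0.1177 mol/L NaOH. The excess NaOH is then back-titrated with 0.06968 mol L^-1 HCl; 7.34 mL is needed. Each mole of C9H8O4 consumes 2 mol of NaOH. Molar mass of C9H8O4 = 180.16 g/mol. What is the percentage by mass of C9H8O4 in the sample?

81.6%

Total n(NaOH) added = 0.1177 x 0.03237 = 0.003810 mol.
n(HCl) used = 0.06968 x 0.007340 = 0.0005115 mol, which equals the excess n(NaOH).
So n(NaOH) consumed by the sample = 0.003810 - 0.0005115 = 0.003298 mol.
n(C9H8O4) = 0.003298 / 2 = 0.001649 mol.
mass C9H8O4 = 0.001649 x 180.16 = 0.2971 g, so %C9H8O4 = 0.2971/0.3643 x 100 = 81.6%.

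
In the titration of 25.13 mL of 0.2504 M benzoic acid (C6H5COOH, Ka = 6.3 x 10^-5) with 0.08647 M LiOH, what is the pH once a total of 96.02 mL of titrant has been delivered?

12.22

n(acid) = 0.2504 x 0.02513 = 0.006293 mol; n(LiOH) added = 0.08647 x 0.09602 = 0.008303 mol.
Base is in excess by 0.008303 - 0.006293 = 0.002010 mol in a total volume of 0.1211 L.
[OH^-] = 0.002010/0.1211 = 0.01659 M, so pOH = 1.78 and pH = 14.00 - 1.78 = 12.22.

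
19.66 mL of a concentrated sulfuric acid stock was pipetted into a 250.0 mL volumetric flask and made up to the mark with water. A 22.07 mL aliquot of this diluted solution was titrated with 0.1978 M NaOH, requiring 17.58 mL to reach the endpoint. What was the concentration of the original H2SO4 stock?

1.00 M

n(NaOH) = 0.1978 x 0.01758 = 0.003477 mol.
n(H2SO4) in the aliquot = 0.003477 x 1/2 = 0.001739 mol.
[diluted H2SO4] = 0.001739 / 0.02207 = 0.07878 M.
Dilution factor = 250.0/19.66 = 12.72, so [stock] = 0.07878 x 12.72 = 1.00 M.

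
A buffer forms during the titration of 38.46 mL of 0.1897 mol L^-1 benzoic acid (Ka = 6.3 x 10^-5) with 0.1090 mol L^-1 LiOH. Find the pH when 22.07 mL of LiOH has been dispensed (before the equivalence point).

3.89

Initial n(C6H5COOH) = 0.1897 x 0.03846 = 0.007296 mol.
n(LiOH) added = 0.1090 x 0.02207 = 0.002406 mol, converting that many moles of C6H5COOH to C6H5COO-.
Remaining n(C6H5COOH) = 0.004890 mol; n(C6H5COO-) = 0.002406 mol.
By Henderson-Hasselbalch, pH = pKa + log([A^-]/[HA]) = 4.20 + log(0.002406/0.004890) = 4.20 + (-0.31) = 3.89.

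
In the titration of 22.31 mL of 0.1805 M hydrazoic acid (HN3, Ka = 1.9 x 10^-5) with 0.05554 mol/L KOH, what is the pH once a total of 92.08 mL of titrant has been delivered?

11.98

n(acid) = 0.1805 x 0.02231 = 0.004027 mol; n(KOH) added = 0.05554 x 0.09208 = 0.005114 mol.
Base is in excess by 0.005114 - 0.004027 = 0.001087 mol in a total volume of 0.1144 L.
[OH^-] = 0.001087/0.1144 = 0.009504 M, so pOH = 2.02 and pH = 14.00 - 2.02 = 11.98.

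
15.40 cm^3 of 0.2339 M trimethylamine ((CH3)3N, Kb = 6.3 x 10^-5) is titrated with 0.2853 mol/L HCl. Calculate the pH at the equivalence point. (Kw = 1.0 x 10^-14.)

5.35

n((CH3)3N) = 0.2339 x 0.01540 = 0.003602 mol; V(HCl) at equivalence = 0.003602/0.2853 = 0.01263 L.
At equivalence the base is fully converted to (CH3)3NH+; total volume = 0.02803 L, so [(CH3)3NH+] = 0.003602/0.02803 = 0.1285 M.
Ka((CH3)3NH+) = Kw/Kb = 1.0e-14 / 6.3 x 10^-5 = 1.59e-10.
[H^+] = sqrt(Ka x [(CH3)3NH+]) = sqrt(1.59e-10 x 0.1285) = 4.52e-6 M.
pH = -log(4.52e-6) = 5.35.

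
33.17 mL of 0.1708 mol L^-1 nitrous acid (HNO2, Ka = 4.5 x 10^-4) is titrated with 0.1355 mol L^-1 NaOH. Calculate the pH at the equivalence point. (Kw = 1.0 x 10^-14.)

8.11

n(HNO2) = 0.1708 x 0.03317 = 0.005665 mol; V(NaOH) at equivalence = 0.005665/0.1355 = 0.04181 L.
At equivalence all the acid is converted to NO2-; total volume = 0.03317 + 0.04181 = 0.07498 L, so [NO2-] = 0.005665/0.07498 = 0.07556 M.
Kb = Kw/Ka = 1.0e-14 / 4.5 x 10^-4 = 2.22e-11.
[OH^-] = sqrt(Kb x [NO2-]) = sqrt(2.22e-11 x 0.07556) = 1.30e-6 M.
pOH = 5.89, so pH = 14.00 - 5.89 = 8.11.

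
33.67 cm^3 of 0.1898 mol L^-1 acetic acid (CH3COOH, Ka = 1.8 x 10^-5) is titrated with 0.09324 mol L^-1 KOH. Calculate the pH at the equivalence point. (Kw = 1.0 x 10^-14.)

8.77

n(CH3COOH) = 0.1898 x 0.03367 = 0.006391 mol; V(KOH) at equivalence = 0.006391/0.09324 = 0.06854 L.
At equivalence all the acid is converted to CH3COO-; total volume = 0.03367 + 0.06854 = 0.1022 L, so [CH3COO-] = 0.006391/0.1022 = 0.06252 M.
Kb = Kw/Ka = 1.0e-14 / 1.8 x 10^-5 = 5.56e-10.
[OH^-] = sqrt(Kb x [CH3COO-]) = sqrt(5.56e-10 x 0.06252) = 5.89e-6 M.
pOH = 5.23, so pH = 14.00 - 5.23 = 8.77.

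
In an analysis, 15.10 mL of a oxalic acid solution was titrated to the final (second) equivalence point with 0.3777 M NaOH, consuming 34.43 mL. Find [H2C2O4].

n(NaOH) = 0.3777 x 0.03443 = 0.01300 mol.
At the final (second) equivalence point, 2 mol OH^- react per mol H2C2O4, so n(H2C2O4) = 0.01300 / 2 = 0.006502 mol.
[H2C2O4] = 0.006502 / 0.01510 L = 0.431 M.

0.431 M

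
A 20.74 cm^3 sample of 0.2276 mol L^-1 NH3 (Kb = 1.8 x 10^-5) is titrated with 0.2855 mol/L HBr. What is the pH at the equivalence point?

n(NH3) = 0.2276 x 0.02074 = 0.004720 mol; V(HBr) at equivalence = 0.004720/0.2855 = 0.01653 L.
At equivalence the base is fully converted to NH4+; total volume = 0.03727 L, so [NH4+] = 0.004720/0.03727 = 0.1266 M.
Ka(NH4+) = Kw/Kb = 1.0e-14 / 1.8 x 10^-5 = 5.56e-10.
[H^+] = sqrt(Ka x [NH4+]) = sqrt(5.56e-10 x 0.1266) = 8.39e-6 M.
pH = -log(8.39e-6) = 5.08.

5.08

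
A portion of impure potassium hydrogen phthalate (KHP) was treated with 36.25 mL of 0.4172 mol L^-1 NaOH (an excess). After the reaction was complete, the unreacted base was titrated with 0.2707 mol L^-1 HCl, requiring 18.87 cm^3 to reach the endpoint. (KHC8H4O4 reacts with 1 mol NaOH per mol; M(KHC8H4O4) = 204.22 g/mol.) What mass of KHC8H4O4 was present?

2.05 g

Total n(NaOH) added = 0.4172 x 0.03625 = 0.01512 mol.
n(HCl) used = 0.2707 x 0.01887 = 0.005108 mol, which equals the excess n(NaOH).
So n(NaOH) consumed by the sample = 0.01512 - 0.005108 = 0.01002 mol.
n(KHC8H4O4) = 0.01002 / 1 = 0.01002 mol.
mass = 0.01002 mol x 204.22 g/mol = 2.05 g.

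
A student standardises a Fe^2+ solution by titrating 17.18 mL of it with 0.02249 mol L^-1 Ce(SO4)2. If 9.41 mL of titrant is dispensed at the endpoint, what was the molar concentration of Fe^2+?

0.0123 M

n(Ce(SO4)2) = 0.02249 x 0.009410 = 0.0002116 mol.
From the balanced equation, 1 mol Ce(SO4)2 reacts with 1 mol Fe^2+, so n(Fe^2+) = 0.0002116 x 1/1 = 0.0002116 mol.
[Fe^2+] = 0.0002116 / 0.01718 L = 0.0123 M.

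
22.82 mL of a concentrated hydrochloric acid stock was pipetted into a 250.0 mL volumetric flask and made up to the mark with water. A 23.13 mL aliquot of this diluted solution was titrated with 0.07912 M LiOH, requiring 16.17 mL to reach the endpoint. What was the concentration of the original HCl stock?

n(LiOH) = 0.07912 x 0.01617 = 0.001279 mol.
n(HCl) in the aliquot = 0.001279 mol.
[diluted HCl] = 0.001279 / 0.02313 = 0.05531 M.
Dilution factor = 250.0/22.82 = 10.96, so [stock] = 0.05531 x 10.96 = 0.606 M.

0.606 M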